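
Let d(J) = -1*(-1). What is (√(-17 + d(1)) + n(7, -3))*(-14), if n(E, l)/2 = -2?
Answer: 56 - 56*I ≈ 56.0 - 56.0*I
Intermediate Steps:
d(J) = 1
n(E, l) = -4 (n(E, l) = 2*(-2) = -4)
(√(-17 + d(1)) + n(7, -3))*(-14) = (√(-17 + 1) - 4)*(-14) = (√(-16) - 4)*(-14) = (4*I - 4)*(-14) = (-4 + 4*I)*(-14) = 56 - 56*I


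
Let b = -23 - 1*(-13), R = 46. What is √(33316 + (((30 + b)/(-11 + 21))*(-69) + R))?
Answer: 2*√8306 ≈ 182.27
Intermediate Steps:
b = -10 (b = -23 + 13 = -10)
√(33316 + (((30 + b)/(-11 + 21))*(-69) + R)) = √(33316 + (((30 - 10)/(-11 + 21))*(-69) + 46)) = √(33316 + ((20/10)*(-69) + 46)) = √(33316 + ((20*(⅒))*(-69) + 46)) = √(33316 + (2*(-69) + 46)) = √(33316 + (-138 + 46)) = √(33316 - 92) = √33224 = 2*√8306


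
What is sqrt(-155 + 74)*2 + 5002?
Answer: 5002 + 18*I ≈ 5002.0 + 18.0*I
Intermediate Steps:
sqrt(-155 + 74)*2 + 5002 = sqrt(-81)*2 + 5002 = (9*I)*2 + 5002 = 18*I + 5002 = 5002 + 18*I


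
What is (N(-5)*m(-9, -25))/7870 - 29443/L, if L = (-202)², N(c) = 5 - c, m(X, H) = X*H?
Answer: -13990741/32112748 ≈ -0.43568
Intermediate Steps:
m(X, H) = H*X
L = 40804
(N(-5)*m(-9, -25))/7870 - 29443/L = ((5 - 1*(-5))*(-25*(-9)))/7870 - 29443/40804 = ((5 + 5)*225)*(1/7870) - 29443*1/40804 = (10*225)*(1/7870) - 29443/40804 = 2250*(1/7870) - 29443/40804 = 225/787 - 29443/40804 = -13990741/32112748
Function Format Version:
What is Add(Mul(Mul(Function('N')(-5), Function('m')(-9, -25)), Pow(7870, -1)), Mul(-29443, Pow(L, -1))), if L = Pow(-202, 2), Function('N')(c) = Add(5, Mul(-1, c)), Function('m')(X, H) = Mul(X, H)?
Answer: Rational(-13990741, 32112748) ≈ -0.43568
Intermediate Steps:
Function('m')(X, H) = Mul(H, X)
L = 40804
Add(Mul(Mul(Function('N')(-5), Function('m')(-9, -25)), Pow(7870, -1)), Mul(-29443, Pow(L, -1))) = Add(Mul(Mul(Add(5, Mul(-1, -5)), Mul(-25, -9)), Pow(7870, -1)), Mul(-29443, Pow(40804, -1))) = Add(Mul(Mul(Add(5, 5), 225), Rational(1, 7870)), Mul(-29443, Rational(1, 40804))) = Add(Mul(Mul(10, 225), Rational(1, 7870)), Rational(-29443, 40804)) = Add(Mul(2250, Rational(1, 7870)), Rational(-29443, 40804)) = Add(Rational(225, 787), Rational(-29443, 40804)) = Rational(-13990741, 32112748)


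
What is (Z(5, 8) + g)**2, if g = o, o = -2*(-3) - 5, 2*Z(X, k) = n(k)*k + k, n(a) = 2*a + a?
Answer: 10201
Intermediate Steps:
n(a) = 3*a
Z(X, k) = k/2 + 3*k**2/2 (Z(X, k) = ((3*k)*k + k)/2 = (3*k**2 + k)/2 = (k + 3*k**2)/2 = k/2 + 3*k**2/2)
o = 1 (o = 6 - 5 = 1)
g = 1
(Z(5, 8) + g)**2 = ((1/2)*8*(1 + 3*8) + 1)**2 = ((1/2)*8*(1 + 24) + 1)**2 = ((1/2)*8*25 + 1)**2 = (100 + 1)**2 = 101**2 = 10201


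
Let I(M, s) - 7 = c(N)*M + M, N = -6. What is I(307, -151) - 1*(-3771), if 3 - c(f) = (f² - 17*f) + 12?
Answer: -41044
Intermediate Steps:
c(f) = -9 - f² + 17*f (c(f) = 3 - ((f² - 17*f) + 12) = 3 - (12 + f² - 17*f) = 3 + (-12 - f² + 17*f) = -9 - f² + 17*f)
I(M, s) = 7 - 146*M (I(M, s) = 7 + ((-9 - 1*(-6)² + 17*(-6))*M + M) = 7 + ((-9 - 1*36 - 102)*M + M) = 7 + ((-9 - 36 - 102)*M + M) = 7 + (-147*M + M) = 7 - 146*M)
I(307, -151) - 1*(-3771) = (7 - 146*307) - 1*(-3771) = (7 - 44822) + 3771 = -44815 + 3771 = -41044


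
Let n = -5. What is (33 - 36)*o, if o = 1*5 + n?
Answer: 0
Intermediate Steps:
o = 0 (o = 1*5 - 5 = 5 - 5 = 0)
(33 - 36)*o = (33 - 36)*0 = -3*0 = 0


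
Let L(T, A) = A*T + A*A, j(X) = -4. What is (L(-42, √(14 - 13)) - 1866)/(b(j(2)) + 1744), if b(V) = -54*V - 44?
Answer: -1907/1916 ≈ -0.99530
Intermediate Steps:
L(T, A) = A² + A*T (L(T, A) = A*T + A² = A² + A*T)
b(V) = -44 - 54*V
(L(-42, √(14 - 13)) - 1866)/(b(j(2)) + 1744) = (√(14 - 13)*(√(14 - 13) - 42) - 1866)/((-44 - 54*(-4)) + 1744) = (√1*(√1 - 42) - 1866)/((-44 + 216) + 1744) = (1*(1 - 42) - 1866)/(172 + 1744) = (1*(-41) - 1866)/1916 = (-41 - 1866)*(1/1916) = -1907*1/1916 = -1907/1916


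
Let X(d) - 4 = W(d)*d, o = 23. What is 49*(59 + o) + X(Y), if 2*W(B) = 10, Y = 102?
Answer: 4532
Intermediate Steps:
W(B) = 5 (W(B) = (½)*10 = 5)
X(d) = 4 + 5*d
49*(59 + o) + X(Y) = 49*(59 + 23) + (4 + 5*102) = 49*82 + (4 + 510) = 4018 + 514 = 4532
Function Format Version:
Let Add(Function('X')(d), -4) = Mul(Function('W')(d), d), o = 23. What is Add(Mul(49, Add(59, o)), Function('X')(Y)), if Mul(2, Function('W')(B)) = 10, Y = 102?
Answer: 4532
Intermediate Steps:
Function('W')(B) = 5 (Function('W')(B) = Mul(Rational(1, 2), 10) = 5)
Function('X')(d) = Add(4, Mul(5, d))
Add(Mul(49, Add(59, o)), Function('X')(Y)) = Add(Mul(49, Add(59, 23)), Add(4, Mul(5, 102))) = Add(Mul(49, 82), Add(4, 510)) = Add(4018, 514) = 4532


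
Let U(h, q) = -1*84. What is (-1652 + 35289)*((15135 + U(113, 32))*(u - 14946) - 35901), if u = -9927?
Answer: -12593673425088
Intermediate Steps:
U(h, q) = -84
(-1652 + 35289)*((15135 + U(113, 32))*(u - 14946) - 35901) = (-1652 + 35289)*((15135 - 84)*(-9927 - 14946) - 35901) = 33637*(15051*(-24873) - 35901) = 33637*(-374363523 - 35901) = 33637*(-374399424) = -12593673425088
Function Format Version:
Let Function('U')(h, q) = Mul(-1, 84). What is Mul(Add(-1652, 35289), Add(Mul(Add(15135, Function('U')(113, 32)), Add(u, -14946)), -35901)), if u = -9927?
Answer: -12593673425088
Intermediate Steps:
Function('U')(h, q) = -84
Mul(Add(-1652, 35289), Add(Mul(Add(15135, Function('U')(113, 32)), Add(u, -14946)), -35901)) = Mul(Add(-1652, 35289), Add(Mul(Add(15135, -84), Add(-9927, -14946)), -35901)) = Mul(33637, Add(Mul(15051, -24873), -35901)) = Mul(33637, Add(-374363523, -35901)) = Mul(33637, -374399424) = -12593673425088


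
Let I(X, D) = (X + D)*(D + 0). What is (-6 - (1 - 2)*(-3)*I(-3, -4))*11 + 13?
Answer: -977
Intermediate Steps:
I(X, D) = D*(D + X) (I(X, D) = (D + X)*D = D*(D + X))
(-6 - (1 - 2)*(-3)*I(-3, -4))*11 + 13 = (-6 - (1 - 2)*(-3)*(-4*(-4 - 3)))*11 + 13 = (-6 - (-1*(-3))*(-4*(-7)))*11 + 13 = (-6 - 3*28)*11 + 13 = (-6 - 1*84)*11 + 13 = (-6 - 84)*11 + 13 = -90*11 + 13 = -990 + 13 = -977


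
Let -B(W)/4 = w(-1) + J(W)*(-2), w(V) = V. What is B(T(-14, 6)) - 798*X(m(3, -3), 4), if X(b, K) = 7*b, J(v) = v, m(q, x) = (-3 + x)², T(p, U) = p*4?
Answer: -201540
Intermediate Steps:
T(p, U) = 4*p
B(W) = 4 + 8*W (B(W) = -4*(-1 + W*(-2)) = -4*(-1 - 2*W) = 4 + 8*W)
B(T(-14, 6)) - 798*X(m(3, -3), 4) = (4 + 8*(4*(-14))) - 798*7*(-3 - 3)² = (4 + 8*(-56)) - 798*7*(-6)² = (4 - 448) - 798*7*36 = -444 - 798*252 = -444 - 1*201096 = -444 - 201096 = -201540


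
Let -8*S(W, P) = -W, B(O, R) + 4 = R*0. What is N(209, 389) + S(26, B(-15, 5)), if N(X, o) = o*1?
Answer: 1569/4 ≈ 392.25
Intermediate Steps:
B(O, R) = -4 (B(O, R) = -4 + R*0 = -4 + 0 = -4)
S(W, P) = W/8 (S(W, P) = -(-1)*W/8 = W/8)
N(X, o) = o
N(209, 389) + S(26, B(-15, 5)) = 389 + (1/8)*26 = 389 + 13/4 = 1569/4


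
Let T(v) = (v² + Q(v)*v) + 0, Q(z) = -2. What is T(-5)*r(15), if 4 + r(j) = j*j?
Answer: 7735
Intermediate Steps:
r(j) = -4 + j² (r(j) = -4 + j*j = -4 + j²)
T(v) = v² - 2*v (T(v) = (v² - 2*v) + 0 = v² - 2*v)
T(-5)*r(15) = (-5*(-2 - 5))*(-4 + 15²) = (-5*(-7))*(-4 + 225) = 35*221 = 7735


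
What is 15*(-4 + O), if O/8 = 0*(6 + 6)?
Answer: -60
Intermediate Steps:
O = 0 (O = 8*(0*(6 + 6)) = 8*(0*12) = 8*0 = 0)
15*(-4 + O) = 15*(-4 + 0) = 15*(-4) = -60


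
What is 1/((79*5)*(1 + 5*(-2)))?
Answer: -1/3555 ≈ -0.00028129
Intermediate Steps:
1/((79*5)*(1 + 5*(-2))) = 1/(395*(1 - 10)) = 1/(395*(-9)) = 1/(-3555) = -1/3555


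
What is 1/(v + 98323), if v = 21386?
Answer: 1/119709 ≈ 8.3536e-6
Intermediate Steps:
1/(v + 98323) = 1/(21386 + 98323) = 1/119709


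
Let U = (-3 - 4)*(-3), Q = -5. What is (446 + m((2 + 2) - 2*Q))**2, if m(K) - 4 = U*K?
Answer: 553536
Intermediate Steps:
U = 21 (U = -7*(-3) = 21)
m(K) = 4 + 21*K
(446 + m((2 + 2) - 2*Q))**2 = (446 + (4 + 21*((2 + 2) - 2*(-5))))**2 = (446 + (4 + 21*(4 + 10)))**2 = (446 + (4 + 21*14))**2 = (446 + (4 + 294))**2 = (446 + 298)**2 = 744**2 = 553536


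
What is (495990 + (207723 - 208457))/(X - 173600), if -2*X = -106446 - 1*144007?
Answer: -990512/96747 ≈ -10.238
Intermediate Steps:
X = 250453/2 (X = -(-106446 - 1*144007)/2 = -(-106446 - 144007)/2 = -½*(-250453) = 250453/2 ≈ 1.2523e+5)
(495990 + (207723 - 208457))/(X - 173600) = (495990 + (207723 - 208457))/(250453/2 - 173600) = (495990 - 734)/(-96747/2) = 495256*(-2/96747) = -990512/96747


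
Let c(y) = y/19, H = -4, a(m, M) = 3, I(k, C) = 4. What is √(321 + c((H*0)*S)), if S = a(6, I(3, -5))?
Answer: √321 ≈ 17.916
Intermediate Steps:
S = 3
c(y) = y/19 (c(y) = y*(1/19) = y/19)
√(321 + c((H*0)*S)) = √(321 + (-4*0*3)/19) = √(321 + (0*3)/19) = √(321 + (1/19)*0) = √(321 + 0) = √321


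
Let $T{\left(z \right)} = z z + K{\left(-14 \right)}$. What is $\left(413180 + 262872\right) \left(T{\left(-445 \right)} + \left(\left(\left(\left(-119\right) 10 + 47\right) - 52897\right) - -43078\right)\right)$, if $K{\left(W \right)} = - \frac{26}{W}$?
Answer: $\frac{885258995608}{7} \approx 1.2647 \cdot 10^{11}$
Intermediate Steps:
$T{\left(z \right)} = \frac{13}{7} + z^{2}$ ($T{\left(z \right)} = z z - \frac{26}{-14} = z^{2} - - \frac{13}{7} = z^{2} + \frac{13}{7} = \frac{13}{7} + z^{2}$)
$\left(413180 + 262872\right) \left(T{\left(-445 \right)} + \left(\left(\left(\left(-119\right) 10 + 47\right) - 52897\right) - -43078\right)\right) = \left(413180 + 262872\right) \left(\left(\frac{13}{7} + \left(-445\right)^{2}\right) + \left(\left(\left(\left(-119\right) 10 + 47\right) - 52897\right) - -43078\right)\right) = 676052 \left(\left(\frac{13}{7} + 198025\right) + \left(\left(\left(-1190 + 47\right) - 52897\right) + 43078\right)\right) = 676052 \left(\frac{1386188}{7} + \left(\left(-1143 - 52897\right) + 43078\right)\right) = 676052 \left(\frac{1386188}{7} + \left(-54040 + 43078\right)\right) = 676052 \left(\frac{1386188}{7} - 10962\right) = 676052 \cdot \frac{1309454}{7} = \frac{885258995608}{7}$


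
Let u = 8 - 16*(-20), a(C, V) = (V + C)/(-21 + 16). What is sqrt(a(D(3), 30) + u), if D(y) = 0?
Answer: sqrt(322) ≈ 17.944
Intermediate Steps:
a(C, V) = -C/5 - V/5 (a(C, V) = (C + V)/(-5) = (C + V)*(-1/5) = -C/5 - V/5)
u = 328 (u = 8 + 320 = 328)
sqrt(a(D(3), 30) + u) = sqrt((-1/5*0 - 1/5*30) + 328) = sqrt((0 - 6) + 328) = sqrt(-6 + 328) = sqrt(322)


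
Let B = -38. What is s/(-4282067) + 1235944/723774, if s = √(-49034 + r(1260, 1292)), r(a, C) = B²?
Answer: 617972/361887 - I*√47590/4282067 ≈ 1.7076 - 5.0945e-5*I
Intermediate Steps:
r(a, C) = 1444 (r(a, C) = (-38)² = 1444)
s = I*√47590 (s = √(-49034 + 1444) = √(-47590) = I*√47590 ≈ 218.15*I)
s/(-4282067) + 1235944/723774 = (I*√47590)/(-4282067) + 1235944/723774 = (I*√47590)*(-1/4282067) + 1235944*(1/723774) = -I*√47590/4282067 + 617972/361887 = 617972/361887 - I*√47590/4282067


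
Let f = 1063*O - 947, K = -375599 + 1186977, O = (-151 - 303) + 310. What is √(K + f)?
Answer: √657359 ≈ 810.78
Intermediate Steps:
O = -144 (O = -454 + 310 = -144)
K = 811378
f = -154019 (f = 1063*(-144) - 947 = -153072 - 947 = -154019)
√(K + f) = √(811378 - 154019) = √657359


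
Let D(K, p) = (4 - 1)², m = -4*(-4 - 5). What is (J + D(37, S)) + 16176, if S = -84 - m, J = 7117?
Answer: 23302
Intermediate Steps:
m = 36 (m = -4*(-9) = 36)
S = -120 (S = -84 - 1*36 = -84 - 36 = -120)
D(K, p) = 9 (D(K, p) = 3² = 9)
(J + D(37, S)) + 16176 = (7117 + 9) + 16176 = 7126 + 16176 = 23302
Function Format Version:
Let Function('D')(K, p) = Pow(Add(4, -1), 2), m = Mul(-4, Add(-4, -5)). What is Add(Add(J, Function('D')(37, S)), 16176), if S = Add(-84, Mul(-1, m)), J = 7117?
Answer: 23302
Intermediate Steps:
m = 36 (m = Mul(-4, -9) = 36)
S = -120 (S = Add(-84, Mul(-1, 36)) = Add(-84, -36) = -120)
Function('D')(K, p) = 9 (Function('D')(K, p) = Pow(3, 2) = 9)
Add(Add(J, Function('D')(37, S)), 16176) = Add(Add(7117, 9), 16176) = Add(7126, 16176) = 23302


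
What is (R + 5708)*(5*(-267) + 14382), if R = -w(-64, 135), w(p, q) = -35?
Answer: 74928921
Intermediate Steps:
R = 35 (R = -1*(-35) = 35)
(R + 5708)*(5*(-267) + 14382) = (35 + 5708)*(5*(-267) + 14382) = 5743*(-1335 + 14382) = 5743*13047 = 74928921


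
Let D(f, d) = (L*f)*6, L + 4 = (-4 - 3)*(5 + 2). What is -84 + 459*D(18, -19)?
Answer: -2627400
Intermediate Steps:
L = -53 (L = -4 + (-4 - 3)*(5 + 2) = -4 - 7*7 = -4 - 49 = -53)
D(f, d) = -318*f (D(f, d) = -53*f*6 = -318*f)
-84 + 459*D(18, -19) = -84 + 459*(-318*18) = -84 + 459*(-5724) = -84 - 2627316 = -2627400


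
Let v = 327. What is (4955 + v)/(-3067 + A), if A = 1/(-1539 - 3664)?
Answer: -13741123/7978801 ≈ -1.7222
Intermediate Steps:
A = -1/5203 (A = 1/(-5203) = -1/5203 ≈ -0.00019220)
(4955 + v)/(-3067 + A) = (4955 + 327)/(-3067 - 1/5203) = 5282/(-15957602/5203) = 5282*(-5203/15957602) = -13741123/7978801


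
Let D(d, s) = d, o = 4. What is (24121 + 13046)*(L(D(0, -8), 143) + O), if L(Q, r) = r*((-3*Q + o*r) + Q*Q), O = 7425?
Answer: 3316076907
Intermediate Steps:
L(Q, r) = r*(Q**2 - 3*Q + 4*r) (L(Q, r) = r*((-3*Q + 4*r) + Q*Q) = r*((-3*Q + 4*r) + Q**2) = r*(Q**2 - 3*Q + 4*r))
(24121 + 13046)*(L(D(0, -8), 143) + O) = (24121 + 13046)*(143*(0**2 - 3*0 + 4*143) + 7425) = 37167*(143*(0 + 0 + 572) + 7425) = 37167*(143*572 + 7425) = 37167*(81796 + 7425) = 37167*89221 = 3316076907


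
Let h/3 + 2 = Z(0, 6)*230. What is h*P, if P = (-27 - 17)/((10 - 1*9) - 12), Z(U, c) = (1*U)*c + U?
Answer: -24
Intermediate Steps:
Z(U, c) = U + U*c (Z(U, c) = U*c + U = U + U*c)
h = -6 (h = -6 + 3*((0*(1 + 6))*230) = -6 + 3*((0*7)*230) = -6 + 3*(0*230) = -6 + 3*0 = -6 + 0 = -6)
P = 4 (P = -44/((10 - 9) - 12) = -44/(1 - 12) = -44/(-11) = -44*(-1/11) = 4)
h*P = -6*4 = -24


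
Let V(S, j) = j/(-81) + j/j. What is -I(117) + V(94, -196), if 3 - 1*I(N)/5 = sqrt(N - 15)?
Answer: -938/81 + 5*sqrt(102) ≈ 38.917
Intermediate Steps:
V(S, j) = 1 - j/81 (V(S, j) = j*(-1/81) + 1 = -j/81 + 1 = 1 - j/81)
I(N) = 15 - 5*sqrt(-15 + N) (I(N) = 15 - 5*sqrt(N - 15) = 15 - 5*sqrt(-15 + N))
-I(117) + V(94, -196) = -(15 - 5*sqrt(-15 + 117)) + (1 - 1/81*(-196)) = -(15 - 5*sqrt(102)) + (1 + 196/81) = (-15 + 5*sqrt(102)) + 277/81 = -938/81 + 5*sqrt(102)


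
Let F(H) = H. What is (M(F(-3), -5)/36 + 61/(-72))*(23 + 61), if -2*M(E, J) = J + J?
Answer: -119/2 ≈ -59.500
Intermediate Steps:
M(E, J) = -J (M(E, J) = -(J + J)/2 = -J)
(M(F(-3), -5)/36 + 61/(-72))*(23 + 61) = (-1*(-5)/36 + 61/(-72))*(23 + 61) = (5*(1/36) + 61*(-1/72))*84 = (5/36 - 61/72)*84 = -17/24*84 = -119/2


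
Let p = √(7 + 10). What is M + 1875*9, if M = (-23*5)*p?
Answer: 16875 - 115*√17 ≈ 16401.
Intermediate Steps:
p = √17 ≈ 4.1231
M = -115*√17 (M = (-23*5)*√17 = -115*√17 ≈ -474.16)
M + 1875*9 = -115*√17 + 1875*9 = -115*√17 + 16875 = 16875 - 115*√17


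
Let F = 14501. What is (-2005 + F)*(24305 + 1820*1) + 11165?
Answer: 326469165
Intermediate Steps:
(-2005 + F)*(24305 + 1820*1) + 11165 = (-2005 + 14501)*(24305 + 1820*1) + 11165 = 12496*(24305 + 1820) + 11165 = 12496*26125 + 11165 = 326458000 + 11165 = 326469165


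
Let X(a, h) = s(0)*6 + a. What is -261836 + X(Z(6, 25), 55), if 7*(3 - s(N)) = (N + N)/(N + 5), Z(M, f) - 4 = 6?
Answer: -261808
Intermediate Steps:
Z(M, f) = 10 (Z(M, f) = 4 + 6 = 10)
s(N) = 3 - 2*N/(7*(5 + N)) (s(N) = 3 - (N + N)/(7*(N + 5)) = 3 - 2*N/(7*(5 + N)))
X(a, h) = 18 + a (X(a, h) = ((105 + 19*0)/(7*(5 + 0)))*6 + a = ((⅐)*(105 + 0)/5)*6 + a = ((⅐)*(⅕)*105)*6 + a = 3*6 + a = 18 + a)
-261836 + X(Z(6, 25), 55) = -261836 + (18 + 10) = -261836 + 28 = -261808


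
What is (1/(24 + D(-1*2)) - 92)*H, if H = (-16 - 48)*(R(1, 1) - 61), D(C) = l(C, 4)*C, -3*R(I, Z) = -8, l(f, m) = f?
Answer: -1030000/3 ≈ -3.4333e+5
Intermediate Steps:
R(I, Z) = 8/3 (R(I, Z) = -1/3*(-8) = 8/3)
D(C) = C**2 (D(C) = C*C = C**2)
H = 11200/3 (H = (-16 - 48)*(8/3 - 61) = -64*(-175/3) = 11200/3 ≈ 3733.3)
(1/(24 + D(-1*2)) - 92)*H = (1/(24 + (-1*2)**2) - 92)*(11200/3) = (1/(24 + (-2)**2) - 92)*(11200/3) = (1/(24 + 4) - 92)*(11200/3) = (1/28 - 92)*(11200/3) = -2575/28*11200/3 = -1030000/3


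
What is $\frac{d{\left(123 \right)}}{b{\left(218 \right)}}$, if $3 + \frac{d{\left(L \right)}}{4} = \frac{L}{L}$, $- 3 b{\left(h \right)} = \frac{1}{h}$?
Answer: $5232$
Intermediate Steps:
$b{\left(h \right)} = - \frac{1}{3 h}$
$d{\left(L \right)} = -8$ ($d{\left(L \right)} = -12 + 4 \frac{L}{L} = -12 + 4 \cdot 1 = -12 + 4 = -8$)
$\frac{d{\left(123 \right)}}{b{\left(218 \right)}} = - \frac{8}{\left(- \frac{1}{3}\right) \frac{1}{218}} = - \frac{8}{- \frac{1}{654}} = \left(-8\right) \left(-654\right) = 5232$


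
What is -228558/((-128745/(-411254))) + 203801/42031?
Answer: -1316898023842649/1803760365 ≈ -7.3009e+5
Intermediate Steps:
-228558/((-128745/(-411254))) + 203801/42031 = -228558/((-128745*(-1/411254))) + 203801*(1/42031) = -228558/128745/411254 + 203801/42031 = -228558*411254/128745 + 203801/42031 = -31331797244/42915 + 203801/42031 = -1316898023842649/1803760365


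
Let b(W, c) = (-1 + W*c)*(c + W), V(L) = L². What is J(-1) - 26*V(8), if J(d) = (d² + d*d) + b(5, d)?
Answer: -1686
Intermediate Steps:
b(W, c) = (-1 + W*c)*(W + c)
J(d) = -5 + 7*d² + 24*d (J(d) = (d² + d*d) + (-1*5 - d + 5*d² + d*5²) = (d² + d²) + (-5 - d + 5*d² + d*25) = 2*d² + (-5 - d + 5*d² + 25*d) = 2*d² + (-5 + 5*d² + 24*d) = -5 + 7*d² + 24*d)
J(-1) - 26*V(8) = (-5 + 7*(-1)² + 24*(-1)) - 26*8² = (-5 + 7*1 - 24) - 26*64 = (-5 + 7 - 24) - 1664 = -22 - 1664 = -1686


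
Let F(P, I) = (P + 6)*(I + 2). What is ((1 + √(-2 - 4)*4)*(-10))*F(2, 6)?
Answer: -640 - 2560*I*√6 ≈ -640.0 - 6270.7*I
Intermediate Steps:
F(P, I) = (2 + I)*(6 + P) (F(P, I) = (6 + P)*(2 + I) = (2 + I)*(6 + P))
((1 + √(-2 - 4)*4)*(-10))*F(2, 6) = ((1 + √(-2 - 4)*4)*(-10))*(12 + 2*2 + 6*6 + 6*2) = ((1 + √(-6)*4)*(-10))*(12 + 4 + 36 + 12) = ((1 + (I*√6)*4)*(-10))*64 = ((1 + 4*I*√6)*(-10))*64 = (-10 - 40*I*√6)*64 = -640 - 2560*I*√6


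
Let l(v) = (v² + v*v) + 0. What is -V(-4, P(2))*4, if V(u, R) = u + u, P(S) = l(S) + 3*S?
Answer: 32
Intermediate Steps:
l(v) = 2*v² (l(v) = (v² + v²) + 0 = 2*v² + 0 = 2*v²)
P(S) = 2*S² + 3*S
V(u, R) = 2*u
-V(-4, P(2))*4 = -2*(-4)*4 = -1*(-8)*4 = 8*4 = 32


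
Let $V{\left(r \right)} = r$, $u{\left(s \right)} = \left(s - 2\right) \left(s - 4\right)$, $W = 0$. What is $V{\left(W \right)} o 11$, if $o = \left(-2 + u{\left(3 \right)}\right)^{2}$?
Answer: $0$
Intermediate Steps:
$u{\left(s \right)} = \left(-4 + s\right) \left(-2 + s\right)$ ($u{\left(s \right)} = \left(-2 + s\right) \left(-4 + s\right) = \left(-4 + s\right) \left(-2 + s\right)$)
$o = 9$ ($o = \left(-2 + \left(8 + 3^{2} - 18\right)\right)^{2} = \left(-2 + \left(8 + 9 - 18\right)\right)^{2} = \left(-2 - 1\right)^{2} = \left(-3\right)^{2} = 9$)
$V{\left(W \right)} o 11 = 0 \cdot 9 \cdot 11 = 0 \cdot 11 = 0$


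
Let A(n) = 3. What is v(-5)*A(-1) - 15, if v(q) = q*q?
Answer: 60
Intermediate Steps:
v(q) = q**2
v(-5)*A(-1) - 15 = (-5)**2*3 - 15 = 25*3 - 15 = 75 - 15 = 60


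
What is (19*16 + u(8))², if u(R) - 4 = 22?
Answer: 108900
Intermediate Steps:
u(R) = 26 (u(R) = 4 + 22 = 26)
(19*16 + u(8))² = (19*16 + 26)² = (304 + 26)² = 330² = 108900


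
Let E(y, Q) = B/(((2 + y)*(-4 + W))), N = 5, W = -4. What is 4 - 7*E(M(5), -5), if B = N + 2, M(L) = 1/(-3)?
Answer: 307/40 ≈ 7.6750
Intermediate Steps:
M(L) = -1/3
B = 7 (B = 5 + 2 = 7)
E(y, Q) = 7/(-16 - 8*y) (E(y, Q) = 7/(((2 + y)*(-4 - 4))) = 7/(((2 + y)*(-8))) = 7/(-16 - 8*y))
4 - 7*E(M(5), -5) = 4 - (-49)/(16 + 8*(-1/3)) = 4 - (-49)/(16 - 8/3) = 4 - (-49)/40/3 = 4 - (-49)*3/40 = 4 - 7*(-21/40) = 4 + 147/40 = 307/40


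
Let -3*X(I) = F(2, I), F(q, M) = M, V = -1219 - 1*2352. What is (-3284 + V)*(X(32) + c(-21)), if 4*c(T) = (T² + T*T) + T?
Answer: -5609675/4 ≈ -1.4024e+6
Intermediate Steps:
V = -3571 (V = -1219 - 2352 = -3571)
X(I) = -I/3
c(T) = T²/2 + T/4 (c(T) = ((T² + T*T) + T)/4 = ((T² + T²) + T)/4 = (2*T² + T)/4 = (T + 2*T²)/4 = T²/2 + T/4)
(-3284 + V)*(X(32) + c(-21)) = (-3284 - 3571)*(-⅓*32 + (¼)*(-21)*(1 + 2*(-21))) = -6855*(-32/3 + (¼)*(-21)*(1 - 42)) = -6855*(-32/3 + (¼)*(-21)*(-41)) = -6855*(-32/3 + 861/4) = -6855*2455/12 = -5609675/4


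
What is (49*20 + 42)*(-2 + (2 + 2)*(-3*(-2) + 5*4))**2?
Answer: 10632888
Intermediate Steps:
(49*20 + 42)*(-2 + (2 + 2)*(-3*(-2) + 5*4))**2 = (980 + 42)*(-2 + 4*(6 + 20))**2 = 1022*(-2 + 4*26)**2 = 1022*(-2 + 104)**2 = 1022*102**2 = 1022*10404 = 10632888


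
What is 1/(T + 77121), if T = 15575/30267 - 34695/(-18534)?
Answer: 186989526/14421265494851 ≈ 1.2966e-5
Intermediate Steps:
T = 446260205/186989526 (T = 15575*(1/30267) - 34695*(-1/18534) = 15575/30267 + 11565/6178 = 446260205/186989526 ≈ 2.3866)
1/(T + 77121) = 1/(446260205/186989526 + 77121) = 1/(14421265494851/186989526) = 186989526/14421265494851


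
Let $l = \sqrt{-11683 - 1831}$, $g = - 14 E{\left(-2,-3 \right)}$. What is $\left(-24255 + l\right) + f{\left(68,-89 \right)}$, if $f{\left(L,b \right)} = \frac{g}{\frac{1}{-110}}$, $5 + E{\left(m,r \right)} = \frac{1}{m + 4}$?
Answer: $-31185 + i \sqrt{13514} \approx -31185.0 + 116.25 i$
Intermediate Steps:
$E{\left(m,r \right)} = -5 + \frac{1}{4 + m}$ ($E{\left(m,r \right)} = -5 + \frac{1}{m + 4} = -5 + \frac{1}{4 + m}$)
$g = 63$ ($g = - 14 \frac{-19 - -10}{4 - 2} = - 14 \frac{-19 + 10}{2} = - 14 \cdot \frac{1}{2} \left(-9\right) = \left(-14\right) \left(- \frac{9}{2}\right) = 63$)
$l = i \sqrt{13514}$ ($l = \sqrt{-13514} = i \sqrt{13514} \approx 116.25 i$)
$f{\left(L,b \right)} = -6930$ ($f{\left(L,b \right)} = \frac{63}{\frac{1}{-110}} = \frac{63}{- \frac{1}{110}} = 63 \left(-110\right) = -6930$)
$\left(-24255 + l\right) + f{\left(68,-89 \right)} = \left(-24255 + i \sqrt{13514}\right) - 6930 = -31185 + i \sqrt{13514}$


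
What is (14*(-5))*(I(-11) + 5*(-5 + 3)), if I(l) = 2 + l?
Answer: 1330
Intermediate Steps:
(14*(-5))*(I(-11) + 5*(-5 + 3)) = (14*(-5))*((2 - 11) + 5*(-5 + 3)) = -70*(-9 + 5*(-2)) = -70*(-9 - 10) = -70*(-19) = 1330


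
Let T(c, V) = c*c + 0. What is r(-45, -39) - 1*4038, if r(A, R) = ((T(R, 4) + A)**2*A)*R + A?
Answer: 3823396797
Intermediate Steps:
T(c, V) = c**2 (T(c, V) = c**2 + 0 = c**2)
r(A, R) = A + A*R*(A + R**2)**2 (r(A, R) = ((R**2 + A)**2*A)*R + A = ((A + R**2)**2*A)*R + A = (A*(A + R**2)**2)*R + A = A*R*(A + R**2)**2 + A = A + A*R*(A + R**2)**2)
r(-45, -39) - 1*4038 = -45*(1 - 39*(-45 + (-39)**2)**2) - 1*4038 = -45*(1 - 39*(-45 + 1521)**2) - 4038 = -45*(1 - 39*1476**2) - 4038 = -45*(1 - 39*2178576) - 4038 = -45*(1 - 84964464) - 4038 = -45*(-84964463) - 4038 = 3823400835 - 4038 = 3823396797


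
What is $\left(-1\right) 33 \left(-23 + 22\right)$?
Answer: $33$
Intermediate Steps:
$\left(-1\right) 33 \left(-23 + 22\right) = \left(-33\right) \left(-1\right) = 33$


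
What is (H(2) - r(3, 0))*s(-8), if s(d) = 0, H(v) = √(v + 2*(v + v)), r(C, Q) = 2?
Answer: 0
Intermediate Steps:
H(v) = √5*√v (H(v) = √(v + 2*(2*v)) = √(v + 4*v) = √(5*v) = √5*√v)
(H(2) - r(3, 0))*s(-8) = (√5*√2 - 1*2)*0 = (√10 - 2)*0 = (-2 + √10)*0 = 0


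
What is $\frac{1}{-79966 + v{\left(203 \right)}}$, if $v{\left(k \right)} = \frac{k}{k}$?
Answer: $- \frac{1}{79965} \approx -1.2505 \cdot 10^{-5}$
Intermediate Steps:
$v{\left(k \right)} = 1$
$\frac{1}{-79966 + v{\left(203 \right)}} = \frac{1}{-79966 + 1} = \frac{1}{-79965} = - \frac{1}{79965}$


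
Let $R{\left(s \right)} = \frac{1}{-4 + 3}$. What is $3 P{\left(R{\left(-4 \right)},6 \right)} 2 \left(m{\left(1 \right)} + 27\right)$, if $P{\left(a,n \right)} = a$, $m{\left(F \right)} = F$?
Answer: $-168$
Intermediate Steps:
$R{\left(s \right)} = -1$ ($R{\left(s \right)} = \frac{1}{-1} = -1$)
$3 P{\left(R{\left(-4 \right)},6 \right)} 2 \left(m{\left(1 \right)} + 27\right) = 3 \left(-1\right) 2 \left(1 + 27\right) = \left(-3\right) 2 \cdot 28 = \left(-6\right) 28 = -168$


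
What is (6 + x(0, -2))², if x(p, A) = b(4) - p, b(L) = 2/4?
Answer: 169/4 ≈ 42.250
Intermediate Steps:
b(L) = ½ (b(L) = 2*(¼) = ½)
x(p, A) = ½ - p
(6 + x(0, -2))² = (6 + (½ - 1*0))² = (6 + (½ + 0))² = (6 + ½)² = (13/2)² = 169/4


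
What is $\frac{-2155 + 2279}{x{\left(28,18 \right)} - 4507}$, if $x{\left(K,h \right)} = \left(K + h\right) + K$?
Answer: $- \frac{4}{143} \approx -0.027972$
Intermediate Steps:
$x{\left(K,h \right)} = h + 2 K$
$\frac{-2155 + 2279}{x{\left(28,18 \right)} - 4507} = \frac{-2155 + 2279}{\left(18 + 2 \cdot 28\right) - 4507} = \frac{124}{\left(18 + 56\right) - 4507} = \frac{124}{74 - 4507} = \frac{124}{-4433} = 124 \left(- \frac{1}{4433}\right) = - \frac{4}{143}$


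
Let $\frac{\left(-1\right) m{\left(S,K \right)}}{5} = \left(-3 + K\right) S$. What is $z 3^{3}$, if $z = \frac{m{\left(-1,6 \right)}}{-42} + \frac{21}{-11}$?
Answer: $- \frac{9423}{154} \approx -61.188$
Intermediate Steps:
$m{\left(S,K \right)} = - 5 S \left(-3 + K\right)$ ($m{\left(S,K \right)} = - 5 \left(-3 + K\right) S = - 5 S \left(-3 + K\right)$)
$z = - \frac{349}{154}$ ($z = \frac{5 \left(-1\right) \left(3 - 6\right)}{-42} + \frac{21}{-11} = 5 \left(-1\right) \left(3 - 6\right) \left(- \frac{1}{42}\right) + 21 \left(- \frac{1}{11}\right) = 5 \left(-1\right) \left(-3\right) \left(- \frac{1}{42}\right) - \frac{21}{11} = 15 \left(- \frac{1}{42}\right) - \frac{21}{11} = - \frac{5}{14} - \frac{21}{11} = - \frac{349}{154} \approx -2.2662$)
$z 3^{3} = - \frac{349 \cdot 3^{3}}{154} = \left(- \frac{349}{154}\right) 27 = - \frac{9423}{154}$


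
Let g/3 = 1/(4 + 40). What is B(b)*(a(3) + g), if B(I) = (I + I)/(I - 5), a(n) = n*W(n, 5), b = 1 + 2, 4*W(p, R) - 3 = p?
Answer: -603/44 ≈ -13.705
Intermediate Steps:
W(p, R) = ¾ + p/4
b = 3
g = 3/44 (g = 3/(4 + 40) = 3/44 ≈ 0.068182)
a(n) = n*(¾ + n/4)
B(I) = 2*I/(-5 + I) (B(I) = (2*I)/(-5 + I) = 2*I/(-5 + I))
B(b)*(a(3) + g) = (2*3/(-5 + 3))*((¼)*3*(3 + 3) + 3/44) = (2*3/(-2))*((¼)*3*6 + 3/44) = (2*3*(-½))*(9/2 + 3/44) = -3*201/44 = -603/44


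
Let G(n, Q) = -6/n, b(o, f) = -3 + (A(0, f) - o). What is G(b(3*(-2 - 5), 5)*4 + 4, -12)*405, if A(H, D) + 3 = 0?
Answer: -1215/32 ≈ -37.969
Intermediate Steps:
A(H, D) = -3 (A(H, D) = -3 + 0 = -3)
b(o, f) = -6 - o (b(o, f) = -3 + (-3 - o) = -6 - o)
G(b(3*(-2 - 5), 5)*4 + 4, -12)*405 = -6/((-6 - 3*(-2 - 5))*4 + 4)*405 = -6/((-6 - 3*(-7))*4 + 4)*405 = -6/((-6 - 1*(-21))*4 + 4)*405 = -6/((-6 + 21)*4 + 4)*405 = -6/(15*4 + 4)*405 = -6/(60 + 4)*405 = -6/64*405 = -6*1/64*405 = -3/32*405 = -1215/32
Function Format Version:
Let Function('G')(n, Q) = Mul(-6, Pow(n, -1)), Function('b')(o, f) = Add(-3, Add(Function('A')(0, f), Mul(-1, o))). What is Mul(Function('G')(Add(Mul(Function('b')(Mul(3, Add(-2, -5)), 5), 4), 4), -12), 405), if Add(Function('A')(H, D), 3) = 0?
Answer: Rational(-1215, 32) ≈ -37.969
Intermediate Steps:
Function('A')(H, D) = -3 (Function('A')(H, D) = Add(-3, 0) = -3)
Function('b')(o, f) = Add(-6, Mul(-1, o)) (Function('b')(o, f) = Add(-3, Add(-3, Mul(-1, o))) = Add(-6, Mul(-1, o)))
Mul(Function('G')(Add(Mul(Function('b')(Mul(3, Add(-2, -5)), 5), 4), 4), -12), 405) = Mul(Mul(-6, Pow(Add(Mul(Add(-6, Mul(-1, Mul(3, Add(-2, -5)))), 4), 4), -1)), 405) = Mul(Mul(-6, Pow(Add(Mul(Add(-6, Mul(-1, Mul(3, -7))), 4), 4), -1)), 405) = Mul(Mul(-6, Pow(Add(Mul(Add(-6, Mul(-1, -21)), 4), 4), -1)), 405) = Mul(Mul(-6, Pow(Add(Mul(Add(-6, 21), 4), 4), -1)), 405) = Mul(Mul(-6, Pow(Add(Mul(15, 4), 4), -1)), 405) = Mul(Mul(-6, Pow(Add(60, 4), -1)), 405) = Mul(Mul(-6, Pow(64, -1)), 405) = Mul(Mul(-6, Rational(1, 64)), 405) = Mul(Rational(-3, 32), 405) = Rational(-1215, 32)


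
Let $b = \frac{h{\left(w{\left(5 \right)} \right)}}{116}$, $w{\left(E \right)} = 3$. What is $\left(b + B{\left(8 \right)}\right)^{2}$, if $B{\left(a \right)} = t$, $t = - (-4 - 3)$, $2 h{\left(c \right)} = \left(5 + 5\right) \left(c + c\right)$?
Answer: $\frac{177241}{3364} \approx 52.688$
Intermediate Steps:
$h{\left(c \right)} = 10 c$ ($h{\left(c \right)} = \frac{\left(5 + 5\right) \left(c + c\right)}{2} = \frac{10 \cdot 2 c}{2} = \frac{20 c}{2} = 10 c$)
$b = \frac{15}{58}$ ($b = \frac{10 \cdot 3}{116} = 30 \cdot \frac{1}{116} = \frac{15}{58} \approx 0.25862$)
$t = 7$ ($t = \left(-1\right) \left(-7\right) = 7$)
$B{\left(a \right)} = 7$
$\left(b + B{\left(8 \right)}\right)^{2} = \left(\frac{15}{58} + 7\right)^{2} = \left(\frac{421}{58}\right)^{2} = \frac{177241}{3364}$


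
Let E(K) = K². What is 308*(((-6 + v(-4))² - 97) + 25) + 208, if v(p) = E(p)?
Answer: 8832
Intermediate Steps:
v(p) = p²
308*(((-6 + v(-4))² - 97) + 25) + 208 = 308*(((-6 + (-4)²)² - 97) + 25) + 208 = 308*(((-6 + 16)² - 97) + 25) + 208 = 308*((10² - 97) + 25) + 208 = 308*((100 - 97) + 25) + 208 = 308*(3 + 25) + 208 = 308*28 + 208 = 8624 + 208 = 8832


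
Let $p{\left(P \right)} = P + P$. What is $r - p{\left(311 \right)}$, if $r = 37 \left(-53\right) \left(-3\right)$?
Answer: $5261$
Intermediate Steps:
$r = 5883$ ($r = \left(-1961\right) \left(-3\right) = 5883$)
$p{\left(P \right)} = 2 P$
$r - p{\left(311 \right)} = 5883 - 2 \cdot 311 = 5883 - 622 = 5261$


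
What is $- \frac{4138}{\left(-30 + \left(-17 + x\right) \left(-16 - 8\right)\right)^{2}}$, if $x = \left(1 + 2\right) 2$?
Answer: $- \frac{2069}{27378} \approx -0.075572$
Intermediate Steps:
$x = 6$ ($x = 3 \cdot 2 = 6$)
$- \frac{4138}{\left(-30 + \left(-17 + x\right) \left(-16 - 8\right)\right)^{2}} = - \frac{4138}{\left(-30 + \left(-17 + 6\right) \left(-16 - 8\right)\right)^{2}} = - \frac{4138}{\left(-30 - -264\right)^{2}} = - \frac{4138}{\left(-30 + 264\right)^{2}} = - \frac{4138}{234^{2}} = - \frac{4138}{54756} = \left(-4138\right) \frac{1}{54756} = - \frac{2069}{27378}$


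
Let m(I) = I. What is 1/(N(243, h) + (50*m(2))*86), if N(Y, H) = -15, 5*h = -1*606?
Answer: 1/8585 ≈ 0.00011648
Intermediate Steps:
h = -606/5 (h = (-1*606)/5 = (⅕)*(-606) = -606/5 ≈ -121.20)
1/(N(243, h) + (50*m(2))*86) = 1/(-15 + (50*2)*86) = 1/(-15 + 100*86) = 1/(-15 + 8600) = 1/8585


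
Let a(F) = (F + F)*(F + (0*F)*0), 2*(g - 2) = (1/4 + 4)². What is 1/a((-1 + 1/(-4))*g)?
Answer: 8192/3115225 ≈ 0.0026297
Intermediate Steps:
g = 353/32 (g = 2 + (1/4 + 4)²/2 = 2 + (1*(¼) + 4)²/2 = 2 + (¼ + 4)²/2 = 2 + (17/4)²/2 = 2 + (½)*(289/16) = 2 + 289/32 = 353/32 ≈ 11.031)
a(F) = 2*F² (a(F) = (2*F)*(F + 0*0) = (2*F)*(F + 0) = (2*F)*F = 2*F²)
1/a((-1 + 1/(-4))*g) = 1/(2*((-1 + 1/(-4))*(353/32))²) = 1/(2*((-1 - ¼)*(353/32))²) = 1/(2*(-5/4*353/32)²) = 1/(2*(-1765/128)²) = 1/(2*(3115225/16384)) = 1/(3115225/8192) = 8192/3115225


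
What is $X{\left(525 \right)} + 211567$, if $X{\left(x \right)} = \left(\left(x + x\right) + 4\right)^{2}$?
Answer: $1322483$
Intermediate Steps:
$X{\left(x \right)} = \left(4 + 2 x\right)^{2}$ ($X{\left(x \right)} = \left(2 x + 4\right)^{2} = \left(4 + 2 x\right)^{2}$)
$X{\left(525 \right)} + 211567 = 4 \left(2 + 525\right)^{2} + 211567 = 4 \cdot 527^{2} + 211567 = 4 \cdot 277729 + 211567 = 1110916 + 211567 = 1322483$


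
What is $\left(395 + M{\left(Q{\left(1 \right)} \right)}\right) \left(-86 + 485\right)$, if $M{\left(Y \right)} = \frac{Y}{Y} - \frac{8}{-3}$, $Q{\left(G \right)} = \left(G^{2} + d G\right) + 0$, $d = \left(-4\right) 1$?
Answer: $159068$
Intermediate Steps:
$d = -4$
$Q{\left(G \right)} = G^{2} - 4 G$ ($Q{\left(G \right)} = \left(G^{2} - 4 G\right) + 0 = G^{2} - 4 G$)
$M{\left(Y \right)} = \frac{11}{3}$ ($M{\left(Y \right)} = 1 - - \frac{8}{3} = 1 + \frac{8}{3} = \frac{11}{3}$)
$\left(395 + M{\left(Q{\left(1 \right)} \right)}\right) \left(-86 + 485\right) = \left(395 + \frac{11}{3}\right) \left(-86 + 485\right) = \frac{1196}{3} \cdot 399 = 159068$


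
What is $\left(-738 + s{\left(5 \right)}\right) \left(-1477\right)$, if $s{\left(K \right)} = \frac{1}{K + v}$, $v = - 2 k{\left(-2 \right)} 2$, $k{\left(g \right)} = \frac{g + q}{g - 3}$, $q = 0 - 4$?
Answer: $1082641$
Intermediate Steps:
$q = -4$
$k{\left(g \right)} = \frac{-4 + g}{-3 + g}$ ($k{\left(g \right)} = \frac{g - 4}{g - 3} = \frac{-4 + g}{-3 + g}$)
$v = - \frac{24}{5}$ ($v = - 2 \frac{-4 - 2}{-3 - 2} \cdot 2 = - 2 \frac{1}{-5} \left(-6\right) 2 = - 2 \left(\left(- \frac{1}{5}\right) \left(-6\right)\right) 2 = \left(-2\right) \frac{6}{5} \cdot 2 = \left(- \frac{12}{5}\right) 2 = - \frac{24}{5} \approx -4.8$)
$s{\left(K \right)} = \frac{1}{- \frac{24}{5} + K}$ ($s{\left(K \right)} = \frac{1}{K - \frac{24}{5}} = \frac{1}{- \frac{24}{5} + K}$)
$\left(-738 + s{\left(5 \right)}\right) \left(-1477\right) = \left(-738 + \frac{5}{-24 + 5 \cdot 5}\right) \left(-1477\right) = \left(-738 + \frac{5}{-24 + 25}\right) \left(-1477\right) = \left(-738 + \frac{5}{1}\right) \left(-1477\right) = \left(-738 + 5 \cdot 1\right) \left(-1477\right) = \left(-738 + 5\right) \left(-1477\right) = \left(-733\right) \left(-1477\right) = 1082641$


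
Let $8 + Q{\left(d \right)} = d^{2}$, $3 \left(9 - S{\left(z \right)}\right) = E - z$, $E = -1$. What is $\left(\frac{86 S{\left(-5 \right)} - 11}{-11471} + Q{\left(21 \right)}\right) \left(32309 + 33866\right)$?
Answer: $\frac{985933648700}{34413} \approx 2.865 \cdot 10^{7}$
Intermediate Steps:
$S{\left(z \right)} = \frac{28}{3} + \frac{z}{3}$ ($S{\left(z \right)} = 9 - \frac{-1 - z}{3} = 9 + \left(\frac{1}{3} + \frac{z}{3}\right) = \frac{28}{3} + \frac{z}{3}$)
$Q{\left(d \right)} = -8 + d^{2}$
$\left(\frac{86 S{\left(-5 \right)} - 11}{-11471} + Q{\left(21 \right)}\right) \left(32309 + 33866\right) = \left(\frac{86 \left(\frac{28}{3} + \frac{1}{3} \left(-5\right)\right) - 11}{-11471} - \left(8 - 21^{2}\right)\right) \left(32309 + 33866\right) = \left(\left(86 \left(\frac{28}{3} - \frac{5}{3}\right) - 11\right) \left(- \frac{1}{11471}\right) + \left(-8 + 441\right)\right) 66175 = \left(\left(86 \cdot \frac{23}{3} - 11\right) \left(- \frac{1}{11471}\right) + 433\right) 66175 = \left(\left(\frac{1978}{3} - 11\right) \left(- \frac{1}{11471}\right) + 433\right) 66175 = \left(\frac{1945}{3} \left(- \frac{1}{11471}\right) + 433\right) 66175 = \left(- \frac{1945}{34413} + 433\right) 66175 = \frac{14898884}{34413} \cdot 66175 = \frac{985933648700}{34413}$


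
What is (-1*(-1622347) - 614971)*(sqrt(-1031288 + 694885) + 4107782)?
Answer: 4138081000032 + 1007376*I*sqrt(336403) ≈ 4.1381e+12 + 5.8428e+8*I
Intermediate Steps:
(-1*(-1622347) - 614971)*(sqrt(-1031288 + 694885) + 4107782) = (1622347 - 614971)*(sqrt(-336403) + 4107782) = 1007376*(I*sqrt(336403) + 4107782) = 1007376*(4107782 + I*sqrt(336403)) = 4138081000032 + 1007376*I*sqrt(336403)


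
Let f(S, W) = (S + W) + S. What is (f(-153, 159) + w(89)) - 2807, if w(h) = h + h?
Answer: -2776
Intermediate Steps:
w(h) = 2*h
f(S, W) = W + 2*S
(f(-153, 159) + w(89)) - 2807 = ((159 + 2*(-153)) + 2*89) - 2807 = ((159 - 306) + 178) - 2807 = (-147 + 178) - 2807 = 31 - 2807 = -2776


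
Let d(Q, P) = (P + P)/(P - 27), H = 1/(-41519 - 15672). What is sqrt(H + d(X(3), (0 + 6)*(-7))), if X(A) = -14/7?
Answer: 15*sqrt(9361651981)/1315393 ≈ 1.1033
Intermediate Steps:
X(A) = -2 (X(A) = -14*1/7 = -2)
H = -1/57191 (H = 1/(-57191) = -1/57191 ≈ -1.7485e-5)
d(Q, P) = 2*P/(-27 + P) (d(Q, P) = (2*P)/(-27 + P) = 2*P/(-27 + P))
sqrt(H + d(X(3), (0 + 6)*(-7))) = sqrt(-1/57191 + 2*((0 + 6)*(-7))/(-27 + (0 + 6)*(-7))) = sqrt(-1/57191 + 2*(6*(-7))/(-27 + 6*(-7))) = sqrt(-1/57191 + 2*(-42)/(-27 - 42)) = sqrt(-1/57191 + 2*(-42)/(-69)) = sqrt(-1/57191 + 2*(-42)*(-1/69)) = sqrt(-1/57191 + 28/23) = sqrt(1601325/1315393) = 15*sqrt(9361651981)/1315393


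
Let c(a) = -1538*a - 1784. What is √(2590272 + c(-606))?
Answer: 2*√880129 ≈ 1876.3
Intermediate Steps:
c(a) = -1784 - 1538*a
√(2590272 + c(-606)) = √(2590272 + (-1784 - 1538*(-606))) = √(2590272 + (-1784 + 932028)) = √(2590272 + 930244) = √3520516 = 2*√880129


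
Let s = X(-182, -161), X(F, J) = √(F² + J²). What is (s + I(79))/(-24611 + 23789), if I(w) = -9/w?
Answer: 3/21646 - 7*√1205/822 ≈ -0.29547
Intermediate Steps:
s = 7*√1205 (s = √((-182)² + (-161)²) = √(33124 + 25921) = √59045 = 7*√1205 ≈ 242.99)
(s + I(79))/(-24611 + 23789) = (7*√1205 - 9/79)/(-24611 + 23789) = (7*√1205 - 9*1/79)/(-822) = (7*√1205 - 9/79)*(-1/822) = (-9/79 + 7*√1205)*(-1/822) = 3/21646 - 7*√1205/822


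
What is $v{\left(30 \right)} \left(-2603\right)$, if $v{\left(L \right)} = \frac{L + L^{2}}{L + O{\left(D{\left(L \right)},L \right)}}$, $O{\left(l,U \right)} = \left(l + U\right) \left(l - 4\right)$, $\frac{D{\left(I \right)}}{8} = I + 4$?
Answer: $- \frac{1210395}{40483} \approx -29.899$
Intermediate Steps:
$D{\left(I \right)} = 32 + 8 I$ ($D{\left(I \right)} = 8 \left(I + 4\right) = 8 \left(4 + I\right) = 32 + 8 I$)
$O{\left(l,U \right)} = \left(-4 + l\right) \left(U + l\right)$ ($O{\left(l,U \right)} = \left(U + l\right) \left(-4 + l\right) = \left(-4 + l\right) \left(U + l\right)$)
$v{\left(L \right)} = \frac{L + L^{2}}{-128 + \left(32 + 8 L\right)^{2} - 35 L + L \left(32 + 8 L\right)}$ ($v{\left(L \right)} = \frac{L + L^{2}}{L + \left(\left(32 + 8 L\right)^{2} - 4 L - 4 \left(32 + 8 L\right) + L \left(32 + 8 L\right)\right)} = \frac{L + L^{2}}{L + \left(\left(32 + 8 L\right)^{2} - 4 L - \left(128 + 32 L\right) + L \left(32 + 8 L\right)\right)} = \frac{L + L^{2}}{L + \left(-128 + \left(32 + 8 L\right)^{2} - 36 L + L \left(32 + 8 L\right)\right)} = \frac{L + L^{2}}{-128 + \left(32 + 8 L\right)^{2} - 35 L + L \left(32 + 8 L\right)}$)
$v{\left(30 \right)} \left(-2603\right) = \frac{30 \left(1 + 30\right)}{896 + 72 \cdot 30^{2} + 509 \cdot 30} \left(-2603\right) = 30 \frac{1}{896 + 72 \cdot 900 + 15270} \cdot 31 \left(-2603\right) = 30 \frac{1}{896 + 64800 + 15270} \cdot 31 \left(-2603\right) = 30 \cdot \frac{1}{80966} \cdot 31 \left(-2603\right) = \frac{465}{40483} \left(-2603\right) = - \frac{1210395}{40483}$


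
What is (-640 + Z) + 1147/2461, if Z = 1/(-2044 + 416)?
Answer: -2562300265/4006508 ≈ -639.53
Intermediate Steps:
Z = -1/1628 (Z = 1/(-1628) = -1/1628 ≈ -0.00061425)
(-640 + Z) + 1147/2461 = (-640 - 1/1628) + 1147/2461 = -1041921/1628 + 1147*(1/2461) = -1041921/1628 + 1147/2461 = -2562300265/4006508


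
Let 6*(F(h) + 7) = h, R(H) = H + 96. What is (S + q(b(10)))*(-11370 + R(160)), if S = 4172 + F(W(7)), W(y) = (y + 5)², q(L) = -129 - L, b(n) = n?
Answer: -45011700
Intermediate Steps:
R(H) = 96 + H
W(y) = (5 + y)²
F(h) = -7 + h/6
S = 4189 (S = 4172 + (-7 + (5 + 7)²/6) = 4172 + (-7 + (⅙)*12²) = 4172 + (-7 + (⅙)*144) = 4172 + (-7 + 24) = 4172 + 17 = 4189)
(S + q(b(10)))*(-11370 + R(160)) = (4189 + (-129 - 1*10))*(-11370 + (96 + 160)) = (4189 + (-129 - 10))*(-11370 + 256) = (4189 - 139)*(-11114) = 4050*(-11114) = -45011700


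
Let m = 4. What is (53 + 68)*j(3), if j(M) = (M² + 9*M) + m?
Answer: 4840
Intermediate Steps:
j(M) = 4 + M² + 9*M (j(M) = (M² + 9*M) + 4 = 4 + M² + 9*M)
(53 + 68)*j(3) = (53 + 68)*(4 + 3² + 9*3) = 121*(4 + 9 + 27) = 121*40 = 4840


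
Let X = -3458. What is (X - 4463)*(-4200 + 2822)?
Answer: 10915138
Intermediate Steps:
(X - 4463)*(-4200 + 2822) = (-3458 - 4463)*(-4200 + 2822) = -7921*(-1378) = 10915138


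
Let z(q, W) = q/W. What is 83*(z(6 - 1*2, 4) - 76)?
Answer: -6225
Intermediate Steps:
83*(z(6 - 1*2, 4) - 76) = 83*((6 - 1*2)/4 - 76) = 83*((6 - 2)*(¼) - 76) = 83*(4*(¼) - 76) = 83*(1 - 76) = 83*(-75) = -6225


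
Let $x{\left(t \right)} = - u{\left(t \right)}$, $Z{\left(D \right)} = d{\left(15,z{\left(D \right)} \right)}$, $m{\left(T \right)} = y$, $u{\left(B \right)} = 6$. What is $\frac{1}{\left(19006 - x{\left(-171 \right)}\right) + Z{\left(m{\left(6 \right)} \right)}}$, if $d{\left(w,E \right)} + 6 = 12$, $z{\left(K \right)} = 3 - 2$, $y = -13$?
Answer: $\frac{1}{19018} \approx 5.2582 \cdot 10^{-5}$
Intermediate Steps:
$z{\left(K \right)} = 1$
$d{\left(w,E \right)} = 6$ ($d{\left(w,E \right)} = -6 + 12 = 6$)
$m{\left(T \right)} = -13$
$Z{\left(D \right)} = 6$
$x{\left(t \right)} = -6$ ($x{\left(t \right)} = \left(-1\right) 6 = -6$)
$\frac{1}{\left(19006 - x{\left(-171 \right)}\right) + Z{\left(m{\left(6 \right)} \right)}} = \frac{1}{\left(19006 - -6\right) + 6} = \frac{1}{\left(19006 + 6\right) + 6} = \frac{1}{19012 + 6} = \frac{1}{19018}$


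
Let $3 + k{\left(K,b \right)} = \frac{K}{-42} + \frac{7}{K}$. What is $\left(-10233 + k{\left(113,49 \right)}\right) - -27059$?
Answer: $\frac{79829483}{4746} \approx 16820.0$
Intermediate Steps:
$k{\left(K,b \right)} = -3 + \frac{7}{K} - \frac{K}{42}$ ($k{\left(K,b \right)} = -3 + \left(\frac{K}{-42} + \frac{7}{K}\right) = -3 + \left(K \left(- \frac{1}{42}\right) + \frac{7}{K}\right) = -3 - \left(- \frac{7}{K} + \frac{K}{42}\right) = -3 + \frac{7}{K} - \frac{K}{42}$)
$\left(-10233 + k{\left(113,49 \right)}\right) - -27059 = \left(-10233 - \left(\frac{239}{42} - \frac{7}{113}\right)\right) - -27059 = \left(-10233 - \frac{26713}{4746}\right) + 27059 = - \frac{48592531}{4746} + 27059 = \frac{79829483}{4746}$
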